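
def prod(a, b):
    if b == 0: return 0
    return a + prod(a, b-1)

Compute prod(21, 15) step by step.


prod(21, 15) = 21 + prod(21, 14)
prod(21, 14) = 21 + prod(21, 13)
prod(21, 13) = 21 + prod(21, 12)
prod(21, 12) = 21 + prod(21, 11)
prod(21, 11) = 21 + prod(21, 10)
prod(21, 10) = 21 + prod(21, 9)
prod(21, 9) = 21 + prod(21, 8)
prod(21, 8) = 21 + prod(21, 7)
prod(21, 7) = 21 + prod(21, 6)
prod(21, 6) = 21 + prod(21, 5)
prod(21, 5) = 21 + prod(21, 4)
prod(21, 4) = 21 + prod(21, 3)
prod(21, 3) = 21 + prod(21, 2)
prod(21, 2) = 21 + prod(21, 1)
prod(21, 1) = 21 + prod(21, 0)
prod(21, 0) = 0  (base case)
Total: 21 + 21 + 21 + 21 + 21 + 21 + 21 + 21 + 21 + 21 + 21 + 21 + 21 + 21 + 21 + 0 = 315

315


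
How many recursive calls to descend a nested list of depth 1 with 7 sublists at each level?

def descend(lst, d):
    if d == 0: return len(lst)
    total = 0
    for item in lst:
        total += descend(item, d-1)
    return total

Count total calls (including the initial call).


At depth 0 (root): 1 call
At depth 1: each of 1 parents calls descend on 7 children = 7 calls
Total: 1 + 7 = 8

8


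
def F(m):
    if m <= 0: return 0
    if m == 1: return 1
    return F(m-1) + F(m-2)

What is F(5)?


Computing F(5) bottom-up:
F(0) = 0
F(1) = 1
F(2) = F(1) + F(0) = 1 + 0 = 1
F(3) = F(2) + F(1) = 1 + 1 = 2
F(4) = F(3) + F(2) = 2 + 1 = 3
F(5) = F(4) + F(3) = 3 + 2 = 5

5


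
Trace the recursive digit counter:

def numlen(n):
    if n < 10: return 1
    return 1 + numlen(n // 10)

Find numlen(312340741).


numlen(312340741) = 1 + numlen(31234074)
numlen(31234074) = 1 + numlen(3123407)
numlen(3123407) = 1 + numlen(312340)
numlen(312340) = 1 + numlen(31234)
numlen(31234) = 1 + numlen(3123)
numlen(3123) = 1 + numlen(312)
numlen(312) = 1 + numlen(31)
numlen(31) = 1 + numlen(3)
numlen(3) = 1  (base case: 3 < 10)
Unwinding: 1 + 1 + 1 + 1 + 1 + 1 + 1 + 1 + 1 = 9

9


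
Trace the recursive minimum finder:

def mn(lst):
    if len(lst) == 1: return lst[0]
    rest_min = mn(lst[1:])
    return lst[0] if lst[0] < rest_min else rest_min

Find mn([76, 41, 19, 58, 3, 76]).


mn([76, 41, 19, 58, 3, 76]): compare 76 with mn([41, 19, 58, 3, 76])
mn([41, 19, 58, 3, 76]): compare 41 with mn([19, 58, 3, 76])
mn([19, 58, 3, 76]): compare 19 with mn([58, 3, 76])
mn([58, 3, 76]): compare 58 with mn([3, 76])
mn([3, 76]): compare 3 with mn([76])
mn([76]) = 76  (base case)
Compare 3 with 76 -> 3
Compare 58 with 3 -> 3
Compare 19 with 3 -> 3
Compare 41 with 3 -> 3
Compare 76 with 3 -> 3

3


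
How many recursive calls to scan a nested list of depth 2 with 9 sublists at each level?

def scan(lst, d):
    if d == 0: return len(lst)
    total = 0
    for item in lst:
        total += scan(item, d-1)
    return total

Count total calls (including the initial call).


At depth 0 (root): 1 call
At depth 1: each of 1 parents calls scan on 9 children = 9 calls
At depth 2: each of 9 parents calls scan on 9 children = 81 calls
Total: 1 + 9 + 81 = 91

91


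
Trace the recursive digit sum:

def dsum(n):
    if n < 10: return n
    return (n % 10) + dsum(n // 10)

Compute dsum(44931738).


dsum(44931738) = 8 + dsum(4493173)
dsum(4493173) = 3 + dsum(449317)
dsum(449317) = 7 + dsum(44931)
dsum(44931) = 1 + dsum(4493)
dsum(4493) = 3 + dsum(449)
dsum(449) = 9 + dsum(44)
dsum(44) = 4 + dsum(4)
dsum(4) = 4  (base case)
Total: 8 + 3 + 7 + 1 + 3 + 9 + 4 + 4 = 39

39


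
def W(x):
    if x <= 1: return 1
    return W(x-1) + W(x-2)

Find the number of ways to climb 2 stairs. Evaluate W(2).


Building up from base cases:
W(0) = 1
W(1) = 1
W(2) = W(1) + W(0) = 1 + 1 = 2

2


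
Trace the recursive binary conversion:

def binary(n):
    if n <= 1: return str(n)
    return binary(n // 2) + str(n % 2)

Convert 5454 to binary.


binary(5454) = binary(2727) + '0'
binary(2727) = binary(1363) + '1'
binary(1363) = binary(681) + '1'
binary(681) = binary(340) + '1'
binary(340) = binary(170) + '0'
binary(170) = binary(85) + '0'
binary(85) = binary(42) + '1'
binary(42) = binary(21) + '0'
binary(21) = binary(10) + '1'
binary(10) = binary(5) + '0'
binary(5) = binary(2) + '1'
binary(2) = binary(1) + '0'
binary(1) = '1'  (base case)
Concatenating: '1' + '0' + '1' + '0' + '1' + '0' + '1' + '0' + '0' + '1' + '1' + '1' + '0' = '1010101001110'

1010101001110


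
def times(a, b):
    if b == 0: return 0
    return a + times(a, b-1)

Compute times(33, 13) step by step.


times(33, 13) = 33 + times(33, 12)
times(33, 12) = 33 + times(33, 11)
times(33, 11) = 33 + times(33, 10)
times(33, 10) = 33 + times(33, 9)
times(33, 9) = 33 + times(33, 8)
times(33, 8) = 33 + times(33, 7)
times(33, 7) = 33 + times(33, 6)
times(33, 6) = 33 + times(33, 5)
times(33, 5) = 33 + times(33, 4)
times(33, 4) = 33 + times(33, 3)
times(33, 3) = 33 + times(33, 2)
times(33, 2) = 33 + times(33, 1)
times(33, 1) = 33 + times(33, 0)
times(33, 0) = 0  (base case)
Total: 33 + 33 + 33 + 33 + 33 + 33 + 33 + 33 + 33 + 33 + 33 + 33 + 33 + 0 = 429

429


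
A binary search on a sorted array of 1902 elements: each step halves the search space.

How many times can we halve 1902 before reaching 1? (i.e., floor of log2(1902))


1902 / 2 = 951
951 / 2 = 475
475 / 2 = 237
237 / 2 = 118
118 / 2 = 59
59 / 2 = 29
29 / 2 = 14
14 / 2 = 7
7 / 2 = 3
3 / 2 = 1
Reached 1 after 10 halvings

10


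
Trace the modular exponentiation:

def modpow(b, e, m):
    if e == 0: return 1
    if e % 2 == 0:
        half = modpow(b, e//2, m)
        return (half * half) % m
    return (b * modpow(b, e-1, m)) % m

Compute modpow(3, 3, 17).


modpow(3, 3, 17): e is odd, compute modpow(3, 2, 17)
  modpow(3, 2, 17): e is even, compute modpow(3, 1, 17)
    modpow(3, 1, 17): e is odd, compute modpow(3, 0, 17)
      modpow(3, 0, 17) = 1
    (3 * 1) % 17 = 3
  half=3, (3*3) % 17 = 9
(3 * 9) % 17 = 10

10


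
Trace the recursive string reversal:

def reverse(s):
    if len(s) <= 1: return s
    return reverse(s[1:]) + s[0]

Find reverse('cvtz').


reverse('cvtz') = reverse('vtz') + 'c'
reverse('vtz') = reverse('tz') + 'v'
reverse('tz') = reverse('z') + 't'
reverse('z') = 'z'  (base case)
Concatenating: 'z' + 't' + 'v' + 'c' = 'ztvc'

ztvc


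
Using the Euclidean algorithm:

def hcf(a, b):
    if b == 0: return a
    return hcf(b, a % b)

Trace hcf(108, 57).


hcf(108, 57) = hcf(57, 51)
hcf(57, 51) = hcf(51, 6)
hcf(51, 6) = hcf(6, 3)
hcf(6, 3) = hcf(3, 0)
hcf(3, 0) = 3  (base case)

3


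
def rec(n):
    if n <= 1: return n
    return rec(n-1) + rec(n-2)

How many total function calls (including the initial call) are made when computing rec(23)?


Let C(n) = total calls for rec(n)
C(0) = 1, C(1) = 1
C(2) = 1 + C(1) + C(0) = 1 + 1 + 1 = 3
C(3) = 1 + C(2) + C(1) = 1 + 3 + 1 = 5
C(4) = 1 + C(3) + C(2) = 1 + 5 + 3 = 9
C(5) = 1 + C(4) + C(3) = 1 + 9 + 5 = 15
C(6) = 1 + C(5) + C(4) = 1 + 15 + 9 = 25
C(7) = 1 + C(6) + C(5) = 1 + 25 + 15 = 41
C(8) = 1 + C(7) + C(6) = 1 + 41 + 25 = 67
C(9) = 1 + C(8) + C(7) = 1 + 67 + 41 = 109
C(10) = 1 + C(9) + C(8) = 1 + 109 + 67 = 177
C(11) = 1 + C(10) + C(9) = 1 + 177 + 109 = 287
C(12) = 1 + C(11) + C(10) = 1 + 287 + 177 = 465
C(13) = 1 + C(12) + C(11) = 1 + 465 + 287 = 753
C(14) = 1 + C(13) + C(12) = 1 + 753 + 465 = 1219
C(15) = 1 + C(14) + C(13) = 1 + 1219 + 753 = 1973
C(16) = 1 + C(15) + C(14) = 1 + 1973 + 1219 = 3193
C(17) = 1 + C(16) + C(15) = 1 + 3193 + 1973 = 5167
C(18) = 1 + C(17) + C(16) = 1 + 5167 + 3193 = 8361
C(19) = 1 + C(18) + C(17) = 1 + 8361 + 5167 = 13529
C(20) = 1 + C(19) + C(18) = 1 + 13529 + 8361 = 21891
C(21) = 1 + C(20) + C(19) = 1 + 21891 + 13529 = 35421
C(22) = 1 + C(21) + C(20) = 1 + 35421 + 21891 = 57313
C(23) = 1 + C(22) + C(21) = 1 + 57313 + 35421 = 92735

92735


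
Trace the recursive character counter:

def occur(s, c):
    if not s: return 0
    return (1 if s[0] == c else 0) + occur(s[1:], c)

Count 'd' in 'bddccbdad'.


s[0]='b' != 'd' -> 0
s[0]='d' == 'd' -> 1
s[0]='d' == 'd' -> 1
s[0]='c' != 'd' -> 0
s[0]='c' != 'd' -> 0
s[0]='b' != 'd' -> 0
s[0]='d' == 'd' -> 1
s[0]='a' != 'd' -> 0
s[0]='d' == 'd' -> 1
Sum: 0 + 1 + 1 + 0 + 0 + 0 + 1 + 0 + 1 = 4

4


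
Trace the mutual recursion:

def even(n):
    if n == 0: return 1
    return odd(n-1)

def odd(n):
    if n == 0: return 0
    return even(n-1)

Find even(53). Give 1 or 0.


even(53) = odd(52)
odd(52) = even(51)
even(51) = odd(50)
odd(50) = even(49)
even(49) = odd(48)
odd(48) = even(47)
even(47) = odd(46)
odd(46) = even(45)
even(45) = odd(44)
odd(44) = even(43)
even(43) = odd(42)
odd(42) = even(41)
even(41) = odd(40)
odd(40) = even(39)
even(39) = odd(38)
odd(38) = even(37)
even(37) = odd(36)
odd(36) = even(35)
even(35) = odd(34)
odd(34) = even(33)
even(33) = odd(32)
odd(32) = even(31)
even(31) = odd(30)
odd(30) = even(29)
even(29) = odd(28)
odd(28) = even(27)
even(27) = odd(26)
odd(26) = even(25)
even(25) = odd(24)
odd(24) = even(23)
even(23) = odd(22)
odd(22) = even(21)
even(21) = odd(20)
odd(20) = even(19)
even(19) = odd(18)
odd(18) = even(17)
even(17) = odd(16)
odd(16) = even(15)
even(15) = odd(14)
odd(14) = even(13)
even(13) = odd(12)
odd(12) = even(11)
even(11) = odd(10)
odd(10) = even(9)
even(9) = odd(8)
odd(8) = even(7)
even(7) = odd(6)
odd(6) = even(5)
even(5) = odd(4)
odd(4) = even(3)
even(3) = odd(2)
odd(2) = even(1)
even(1) = odd(0)
odd(0) = 0  (base case)
Result: 0

0


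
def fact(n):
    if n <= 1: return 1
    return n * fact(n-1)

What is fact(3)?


fact(3)
= 3 * fact(2)
= 3 * 2 * fact(1)
= 3 * 2 * 1
= 6

6


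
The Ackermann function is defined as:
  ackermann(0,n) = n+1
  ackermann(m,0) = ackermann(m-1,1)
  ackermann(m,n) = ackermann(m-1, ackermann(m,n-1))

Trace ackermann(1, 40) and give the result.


ackermann(1, 40) = ackermann(0, ackermann(1, 39))
  ackermann(1, 39) = ackermann(0, ackermann(1, 38))
    ackermann(1, 38) = ackermann(0, ackermann(1, 37))
      ackermann(1, 37) = ackermann(0, ackermann(1, 36))
        ackermann(1, 36) = ackermann(0, ackermann(1, 35))
          ackermann(1, 35) = ackermann(0, ackermann(1, 34))
          ackermann(1, 34) = ackermann(0, ackermann(1, 33))
          ackermann(1, 33) = ackermann(0, ackermann(1, 32))
          ackermann(1, 32) = ackermann(0, ackermann(1, 31))
          ackermann(1, 31) = ackermann(0, ackermann(1, 30))
          ackermann(1, 30) = ackermann(0, ackermann(1, 29))
          ackermann(1, 29) = ackermann(0, ackermann(1, 28))
          ackermann(1, 28) = ackermann(0, ackermann(1, 27))
          ackermann(1, 27) = ackermann(0, ackermann(1, 26))
          ackermann(1, 26) = ackermann(0, ackermann(1, 25))
          ackermann(1, 25) = ackermann(0, ackermann(1, 24))
          ackermann(1, 24) = ackermann(0, ackermann(1, 23))
          ackermann(1, 23) = ackermann(0, ackermann(1, 22))
          ackermann(1, 22) = ackermann(0, ackermann(1, 21))
          ackermann(1, 21) = ackermann(0, ackermann(1, 20))
          ackermann(1, 20) = ackermann(0, ackermann(1, 19))
          ackermann(1, 19) = ackermann(0, ackermann(1, 18))
          ackermann(1, 18) = ackermann(0, ackermann(1, 17))
          ackermann(1, 17) = ackermann(0, ackermann(1, 16))
          ackermann(1, 16) = ackermann(0, ackermann(1, 15))
... (trace truncated)
Result: ackermann(1, 40) = 42

42


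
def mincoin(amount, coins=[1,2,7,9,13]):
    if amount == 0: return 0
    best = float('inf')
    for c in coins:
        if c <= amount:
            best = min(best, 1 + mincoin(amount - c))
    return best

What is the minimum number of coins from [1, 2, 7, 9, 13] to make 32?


Building up with DP:
mincoin(0) = 0
mincoin(1) = min(1+mincoin(0)=1+0=1) = 1
mincoin(2) = min(1+mincoin(1)=1+1=2, 1+mincoin(0)=1+0=1) = 1
mincoin(3) = min(1+mincoin(2)=1+1=2, 1+mincoin(1)=1+1=2) = 2
mincoin(4) = min(1+mincoin(3)=1+2=3, 1+mincoin(2)=1+1=2) = 2
mincoin(5) = min(1+mincoin(4)=1+2=3, 1+mincoin(3)=1+2=3) = 3
mincoin(6) = min(1+mincoin(5)=1+3=4, 1+mincoin(4)=1+2=3) = 3
mincoin(7) = min(1+mincoin(6)=1+3=4, 1+mincoin(5)=1+3=4, 1+mincoin(0)=1+0=1) = 1
mincoin(8) = min(1+mincoin(7)=1+1=2, 1+mincoin(6)=1+3=4, 1+mincoin(1)=1+1=2) = 2
mincoin(9) = min(1+mincoin(8)=1+2=3, 1+mincoin(7)=1+1=2, 1+mincoin(2)=1+1=2, 1+mincoin(0)=1+0=1) = 1
mincoin(10) = min(1+mincoin(9)=1+1=2, 1+mincoin(8)=1+2=3, 1+mincoin(3)=1+2=3, 1+mincoin(1)=1+1=2) = 2
mincoin(11) = min(1+mincoin(10)=1+2=3, 1+mincoin(9)=1+1=2, 1+mincoin(4)=1+2=3, 1+mincoin(2)=1+1=2) = 2
mincoin(12) = min(1+mincoin(11)=1+2=3, 1+mincoin(10)=1+2=3, 1+mincoin(5)=1+3=4, 1+mincoin(3)=1+2=3) = 3
mincoin(13) = min(1+mincoin(12)=1+3=4, 1+mincoin(11)=1+2=3, 1+mincoin(6)=1+3=4, 1+mincoin(4)=1+2=3, 1+mincoin(0)=1+0=1) = 1
mincoin(14) = min(1+mincoin(13)=1+1=2, 1+mincoin(12)=1+3=4, 1+mincoin(7)=1+1=2, 1+mincoin(5)=1+3=4, 1+mincoin(1)=1+1=2) = 2
mincoin(15) = min(1+mincoin(14)=1+2=3, 1+mincoin(13)=1+1=2, 1+mincoin(8)=1+2=3, 1+mincoin(6)=1+3=4, 1+mincoin(2)=1+1=2) = 2
mincoin(16) = min(1+mincoin(15)=1+2=3, 1+mincoin(14)=1+2=3, 1+mincoin(9)=1+1=2, 1+mincoin(7)=1+1=2, 1+mincoin(3)=1+2=3) = 2
mincoin(17) = min(1+mincoin(16)=1+2=3, 1+mincoin(15)=1+2=3, 1+mincoin(10)=1+2=3, 1+mincoin(8)=1+2=3, 1+mincoin(4)=1+2=3) = 3
mincoin(18) = min(1+mincoin(17)=1+3=4, 1+mincoin(16)=1+2=3, 1+mincoin(11)=1+2=3, 1+mincoin(9)=1+1=2, 1+mincoin(5)=1+3=4) = 2
mincoin(19) = min(1+mincoin(18)=1+2=3, 1+mincoin(17)=1+3=4, 1+mincoin(12)=1+3=4, 1+mincoin(10)=1+2=3, 1+mincoin(6)=1+3=4) = 3
mincoin(20) = min(1+mincoin(19)=1+3=4, 1+mincoin(18)=1+2=3, 1+mincoin(13)=1+1=2, 1+mincoin(11)=1+2=3, 1+mincoin(7)=1+1=2) = 2
mincoin(21) = min(1+mincoin(20)=1+2=3, 1+mincoin(19)=1+3=4, 1+mincoin(14)=1+2=3, 1+mincoin(12)=1+3=4, 1+mincoin(8)=1+2=3) = 3
mincoin(22) = min(1+mincoin(21)=1+3=4, 1+mincoin(20)=1+2=3, 1+mincoin(15)=1+2=3, 1+mincoin(13)=1+1=2, 1+mincoin(9)=1+1=2) = 2
mincoin(23) = min(1+mincoin(22)=1+2=3, 1+mincoin(21)=1+3=4, 1+mincoin(16)=1+2=3, 1+mincoin(14)=1+2=3, 1+mincoin(10)=1+2=3) = 3
mincoin(24) = min(1+mincoin(23)=1+3=4, 1+mincoin(22)=1+2=3, 1+mincoin(17)=1+3=4, 1+mincoin(15)=1+2=3, 1+mincoin(11)=1+2=3) = 3
mincoin(25) = min(1+mincoin(24)=1+3=4, 1+mincoin(23)=1+3=4, 1+mincoin(18)=1+2=3, 1+mincoin(16)=1+2=3, 1+mincoin(12)=1+3=4) = 3
mincoin(26) = min(1+mincoin(25)=1+3=4, 1+mincoin(24)=1+3=4, 1+mincoin(19)=1+3=4, 1+mincoin(17)=1+3=4, 1+mincoin(13)=1+1=2) = 2
mincoin(27) = min(1+mincoin(26)=1+2=3, 1+mincoin(25)=1+3=4, 1+mincoin(20)=1+2=3, 1+mincoin(18)=1+2=3, 1+mincoin(14)=1+2=3) = 3
mincoin(28) = min(1+mincoin(27)=1+3=4, 1+mincoin(26)=1+2=3, 1+mincoin(21)=1+3=4, 1+mincoin(19)=1+3=4, 1+mincoin(15)=1+2=3) = 3
mincoin(29) = min(1+mincoin(28)=1+3=4, 1+mincoin(27)=1+3=4, 1+mincoin(22)=1+2=3, 1+mincoin(20)=1+2=3, 1+mincoin(16)=1+2=3) = 3
mincoin(30) = min(1+mincoin(29)=1+3=4, 1+mincoin(28)=1+3=4, 1+mincoin(23)=1+3=4, 1+mincoin(21)=1+3=4, 1+mincoin(17)=1+3=4) = 4
mincoin(31) = min(1+mincoin(30)=1+4=5, 1+mincoin(29)=1+3=4, 1+mincoin(24)=1+3=4, 1+mincoin(22)=1+2=3, 1+mincoin(18)=1+2=3) = 3
mincoin(32) = min(1+mincoin(31)=1+3=4, 1+mincoin(30)=1+4=5, 1+mincoin(25)=1+3=4, 1+mincoin(23)=1+3=4, 1+mincoin(19)=1+3=4) = 4

4


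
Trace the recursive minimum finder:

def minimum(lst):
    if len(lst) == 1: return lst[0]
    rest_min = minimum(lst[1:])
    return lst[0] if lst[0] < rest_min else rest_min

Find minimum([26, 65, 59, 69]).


minimum([26, 65, 59, 69]): compare 26 with minimum([65, 59, 69])
minimum([65, 59, 69]): compare 65 with minimum([59, 69])
minimum([59, 69]): compare 59 with minimum([69])
minimum([69]) = 69  (base case)
Compare 59 with 69 -> 59
Compare 65 with 59 -> 59
Compare 26 with 59 -> 26

26


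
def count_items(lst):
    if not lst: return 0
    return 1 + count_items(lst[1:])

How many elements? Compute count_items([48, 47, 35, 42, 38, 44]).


count_items([48, 47, 35, 42, 38, 44]) = 1 + count_items([47, 35, 42, 38, 44])
count_items([47, 35, 42, 38, 44]) = 1 + count_items([35, 42, 38, 44])
count_items([35, 42, 38, 44]) = 1 + count_items([42, 38, 44])
count_items([42, 38, 44]) = 1 + count_items([38, 44])
count_items([38, 44]) = 1 + count_items([44])
count_items([44]) = 1 + count_items([])
count_items([]) = 0  (base case)
Unwinding: 1 + 1 + 1 + 1 + 1 + 1 + 0 = 6

6


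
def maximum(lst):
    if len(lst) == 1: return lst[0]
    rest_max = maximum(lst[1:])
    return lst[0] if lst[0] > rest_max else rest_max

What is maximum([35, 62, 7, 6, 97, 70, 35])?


maximum([35, 62, 7, 6, 97, 70, 35]): compare 35 with maximum([62, 7, 6, 97, 70, 35])
maximum([62, 7, 6, 97, 70, 35]): compare 62 with maximum([7, 6, 97, 70, 35])
maximum([7, 6, 97, 70, 35]): compare 7 with maximum([6, 97, 70, 35])
maximum([6, 97, 70, 35]): compare 6 with maximum([97, 70, 35])
maximum([97, 70, 35]): compare 97 with maximum([70, 35])
maximum([70, 35]): compare 70 with maximum([35])
maximum([35]) = 35  (base case)
Compare 70 with 35 -> 70
Compare 97 with 70 -> 97
Compare 6 with 97 -> 97
Compare 7 with 97 -> 97
Compare 62 with 97 -> 97
Compare 35 with 97 -> 97

97


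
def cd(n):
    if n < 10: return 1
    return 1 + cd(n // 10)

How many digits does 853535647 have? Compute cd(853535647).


cd(853535647) = 1 + cd(85353564)
cd(85353564) = 1 + cd(8535356)
cd(8535356) = 1 + cd(853535)
cd(853535) = 1 + cd(85353)
cd(85353) = 1 + cd(8535)
cd(8535) = 1 + cd(853)
cd(853) = 1 + cd(85)
cd(85) = 1 + cd(8)
cd(8) = 1  (base case: 8 < 10)
Unwinding: 1 + 1 + 1 + 1 + 1 + 1 + 1 + 1 + 1 = 9

9


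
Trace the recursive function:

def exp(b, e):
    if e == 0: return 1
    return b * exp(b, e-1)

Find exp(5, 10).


exp(5, 10)
= 5 * exp(5, 9)
= 5 * 5 * exp(5, 8)
= 5 * 5 * 5 * exp(5, 7)
= 5 * 5 * 5 * 5 * exp(5, 6)
= 5 * 5 * 5 * 5 * 5 * exp(5, 5)
= 5 * 5 * 5 * 5 * 5 * 5 * exp(5, 4)
= 5 * 5 * 5 * 5 * 5 * 5 * 5 * exp(5, 3)
= 5 * 5 * 5 * 5 * 5 * 5 * 5 * 5 * exp(5, 2)
= 5 * 5 * 5 * 5 * 5 * 5 * 5 * 5 * 5 * exp(5, 1)
= 5 * 5 * 5 * 5 * 5 * 5 * 5 * 5 * 5 * 5 * exp(5, 0)
= 5 * 5 * 5 * 5 * 5 * 5 * 5 * 5 * 5 * 5 * 1
= 9765625

9765625


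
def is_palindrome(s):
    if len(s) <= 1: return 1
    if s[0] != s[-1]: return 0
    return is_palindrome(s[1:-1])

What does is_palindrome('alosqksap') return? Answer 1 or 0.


is_palindrome('alosqksap'): s[0]='a' != s[-1]='p' -> return 0
Result: 0 (not a palindrome)

0


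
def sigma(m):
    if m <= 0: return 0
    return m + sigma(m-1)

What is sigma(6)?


sigma(6)
= 6 + 5 + 4 + 3 + 2 + 1 + sigma(0)
= 6 + 5 + 4 + 3 + 2 + 1 + 0
= 21

21


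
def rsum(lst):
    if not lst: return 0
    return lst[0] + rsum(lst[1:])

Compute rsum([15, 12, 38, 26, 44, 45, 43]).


rsum([15, 12, 38, 26, 44, 45, 43]) = 15 + rsum([12, 38, 26, 44, 45, 43])
rsum([12, 38, 26, 44, 45, 43]) = 12 + rsum([38, 26, 44, 45, 43])
rsum([38, 26, 44, 45, 43]) = 38 + rsum([26, 44, 45, 43])
rsum([26, 44, 45, 43]) = 26 + rsum([44, 45, 43])
rsum([44, 45, 43]) = 44 + rsum([45, 43])
rsum([45, 43]) = 45 + rsum([43])
rsum([43]) = 43 + rsum([])
rsum([]) = 0  (base case)
Total: 15 + 12 + 38 + 26 + 44 + 45 + 43 + 0 = 223

223


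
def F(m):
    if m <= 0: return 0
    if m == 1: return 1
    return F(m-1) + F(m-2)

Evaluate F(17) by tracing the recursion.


Computing F(17) bottom-up:
F(0) = 0
F(1) = 1
F(2) = F(1) + F(0) = 1 + 0 = 1
F(3) = F(2) + F(1) = 1 + 1 = 2
F(4) = F(3) + F(2) = 2 + 1 = 3
F(5) = F(4) + F(3) = 3 + 2 = 5
F(6) = F(5) + F(4) = 5 + 3 = 8
F(7) = F(6) + F(5) = 8 + 5 = 13
F(8) = F(7) + F(6) = 13 + 8 = 21
F(9) = F(8) + F(7) = 21 + 13 = 34
F(10) = F(9) + F(8) = 34 + 21 = 55
F(11) = F(10) + F(9) = 55 + 34 = 89
F(12) = F(11) + F(10) = 89 + 55 = 144
F(13) = F(12) + F(11) = 144 + 89 = 233
F(14) = F(13) + F(12) = 233 + 144 = 377
F(15) = F(14) + F(13) = 377 + 233 = 610
F(16) = F(15) + F(14) = 610 + 377 = 987
F(17) = F(16) + F(15) = 987 + 610 = 1597

1597


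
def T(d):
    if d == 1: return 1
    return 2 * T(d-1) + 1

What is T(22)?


T(22) = 2 * T(21) + 1
T(21) = 2 * T(20) + 1
T(20) = 2 * T(19) + 1
T(19) = 2 * T(18) + 1
T(18) = 2 * T(17) + 1
T(17) = 2 * T(16) + 1
T(16) = 2 * T(15) + 1
T(15) = 2 * T(14) + 1
T(14) = 2 * T(13) + 1
T(13) = 2 * T(12) + 1
T(12) = 2 * T(11) + 1
T(11) = 2 * T(10) + 1
T(10) = 2 * T(9) + 1
T(9) = 2 * T(8) + 1
T(8) = 2 * T(7) + 1
T(7) = 2 * T(6) + 1
T(6) = 2 * T(5) + 1
T(5) = 2 * T(4) + 1
T(4) = 2 * T(3) + 1
T(3) = 2 * T(2) + 1
T(2) = 2 * T(1) + 1
T(1) = 1  (base case)
T(2) = 2 * 1 + 1 = 3
T(3) = 2 * 3 + 1 = 7
T(4) = 2 * 7 + 1 = 15
T(5) = 2 * 15 + 1 = 31
T(6) = 2 * 31 + 1 = 63
T(7) = 2 * 63 + 1 = 127
T(8) = 2 * 127 + 1 = 255
T(9) = 2 * 255 + 1 = 511
T(10) = 2 * 511 + 1 = 1023
T(11) = 2 * 1023 + 1 = 2047
T(12) = 2 * 2047 + 1 = 4095
T(13) = 2 * 4095 + 1 = 8191
T(14) = 2 * 8191 + 1 = 16383
T(15) = 2 * 16383 + 1 = 32767
T(16) = 2 * 32767 + 1 = 65535
T(17) = 2 * 65535 + 1 = 131071
T(18) = 2 * 131071 + 1 = 262143
T(19) = 2 * 262143 + 1 = 524287
T(20) = 2 * 524287 + 1 = 1048575
T(21) = 2 * 1048575 + 1 = 2097151
T(22) = 2 * 2097151 + 1 = 4194303

4194303


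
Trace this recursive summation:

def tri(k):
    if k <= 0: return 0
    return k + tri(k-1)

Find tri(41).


tri(41)
= 41 + 40 + 39 + 38 + 37 + 36 + 35 + 34 + 33 + 32 + 31 + 30 + 29 + 28 + 27 + 26 + 25 + 24 + 23 + 22 + 21 + 20 + 19 + 18 + 17 + 16 + 15 + 14 + 13 + 12 + 11 + 10 + 9 + 8 + 7 + 6 + 5 + 4 + 3 + 2 + 1 + tri(0)
= 41 + 40 + 39 + 38 + 37 + 36 + 35 + 34 + 33 + 32 + 31 + 30 + 29 + 28 + 27 + 26 + 25 + 24 + 23 + 22 + 21 + 20 + 19 + 18 + 17 + 16 + 15 + 14 + 13 + 12 + 11 + 10 + 9 + 8 + 7 + 6 + 5 + 4 + 3 + 2 + 1 + 0
= 861

861


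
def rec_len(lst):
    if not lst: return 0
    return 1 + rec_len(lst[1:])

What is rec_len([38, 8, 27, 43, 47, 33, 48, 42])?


rec_len([38, 8, 27, 43, 47, 33, 48, 42]) = 1 + rec_len([8, 27, 43, 47, 33, 48, 42])
rec_len([8, 27, 43, 47, 33, 48, 42]) = 1 + rec_len([27, 43, 47, 33, 48, 42])
rec_len([27, 43, 47, 33, 48, 42]) = 1 + rec_len([43, 47, 33, 48, 42])
rec_len([43, 47, 33, 48, 42]) = 1 + rec_len([47, 33, 48, 42])
rec_len([47, 33, 48, 42]) = 1 + rec_len([33, 48, 42])
rec_len([33, 48, 42]) = 1 + rec_len([48, 42])
rec_len([48, 42]) = 1 + rec_len([42])
rec_len([42]) = 1 + rec_len([])
rec_len([]) = 0  (base case)
Unwinding: 1 + 1 + 1 + 1 + 1 + 1 + 1 + 1 + 0 = 8

8


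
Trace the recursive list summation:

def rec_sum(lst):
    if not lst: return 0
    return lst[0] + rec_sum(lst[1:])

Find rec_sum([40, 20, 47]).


rec_sum([40, 20, 47]) = 40 + rec_sum([20, 47])
rec_sum([20, 47]) = 20 + rec_sum([47])
rec_sum([47]) = 47 + rec_sum([])
rec_sum([]) = 0  (base case)
Total: 40 + 20 + 47 + 0 = 107

107


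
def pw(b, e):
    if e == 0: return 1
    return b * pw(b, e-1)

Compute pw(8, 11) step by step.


pw(8, 11)
= 8 * pw(8, 10)
= 8 * 8 * pw(8, 9)
= 8 * 8 * 8 * pw(8, 8)
= 8 * 8 * 8 * 8 * pw(8, 7)
= 8 * 8 * 8 * 8 * 8 * pw(8, 6)
= 8 * 8 * 8 * 8 * 8 * 8 * pw(8, 5)
= 8 * 8 * 8 * 8 * 8 * 8 * 8 * pw(8, 4)
= 8 * 8 * 8 * 8 * 8 * 8 * 8 * 8 * pw(8, 3)
= 8 * 8 * 8 * 8 * 8 * 8 * 8 * 8 * 8 * pw(8, 2)
= 8 * 8 * 8 * 8 * 8 * 8 * 8 * 8 * 8 * 8 * pw(8, 1)
= 8 * 8 * 8 * 8 * 8 * 8 * 8 * 8 * 8 * 8 * 8 * pw(8, 0)
= 8 * 8 * 8 * 8 * 8 * 8 * 8 * 8 * 8 * 8 * 8 * 1
= 8589934592

8589934592


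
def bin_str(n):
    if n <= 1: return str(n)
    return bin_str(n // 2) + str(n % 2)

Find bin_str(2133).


bin_str(2133) = bin_str(1066) + '1'
bin_str(1066) = bin_str(533) + '0'
bin_str(533) = bin_str(266) + '1'
bin_str(266) = bin_str(133) + '0'
bin_str(133) = bin_str(66) + '1'
bin_str(66) = bin_str(33) + '0'
bin_str(33) = bin_str(16) + '1'
bin_str(16) = bin_str(8) + '0'
bin_str(8) = bin_str(4) + '0'
bin_str(4) = bin_str(2) + '0'
bin_str(2) = bin_str(1) + '0'
bin_str(1) = '1'  (base case)
Concatenating: '1' + '0' + '0' + '0' + '0' + '1' + '0' + '1' + '0' + '1' + '0' + '1' = '100001010101'

100001010101


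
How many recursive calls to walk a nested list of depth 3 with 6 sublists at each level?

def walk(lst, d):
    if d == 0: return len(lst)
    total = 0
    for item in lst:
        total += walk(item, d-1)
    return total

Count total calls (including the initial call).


At depth 0 (root): 1 call
At depth 1: each of 1 parents calls walk on 6 children = 6 calls
At depth 2: each of 6 parents calls walk on 6 children = 36 calls
At depth 3: each of 36 parents calls walk on 6 children = 216 calls
Total: 1 + 6 + 36 + 216 = 259

259


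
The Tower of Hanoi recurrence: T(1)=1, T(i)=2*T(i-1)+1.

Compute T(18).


T(18) = 2 * T(17) + 1
T(17) = 2 * T(16) + 1
T(16) = 2 * T(15) + 1
T(15) = 2 * T(14) + 1
T(14) = 2 * T(13) + 1
T(13) = 2 * T(12) + 1
T(12) = 2 * T(11) + 1
T(11) = 2 * T(10) + 1
T(10) = 2 * T(9) + 1
T(9) = 2 * T(8) + 1
T(8) = 2 * T(7) + 1
T(7) = 2 * T(6) + 1
T(6) = 2 * T(5) + 1
T(5) = 2 * T(4) + 1
T(4) = 2 * T(3) + 1
T(3) = 2 * T(2) + 1
T(2) = 2 * T(1) + 1
T(1) = 1  (base case)
T(2) = 2 * 1 + 1 = 3
T(3) = 2 * 3 + 1 = 7
T(4) = 2 * 7 + 1 = 15
T(5) = 2 * 15 + 1 = 31
T(6) = 2 * 31 + 1 = 63
T(7) = 2 * 63 + 1 = 127
T(8) = 2 * 127 + 1 = 255
T(9) = 2 * 255 + 1 = 511
T(10) = 2 * 511 + 1 = 1023
T(11) = 2 * 1023 + 1 = 2047
T(12) = 2 * 2047 + 1 = 4095
T(13) = 2 * 4095 + 1 = 8191
T(14) = 2 * 8191 + 1 = 16383
T(15) = 2 * 16383 + 1 = 32767
T(16) = 2 * 32767 + 1 = 65535
T(17) = 2 * 65535 + 1 = 131071
T(18) = 2 * 131071 + 1 = 262143

262143


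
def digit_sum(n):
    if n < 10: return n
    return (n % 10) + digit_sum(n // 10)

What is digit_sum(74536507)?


digit_sum(74536507) = 7 + digit_sum(7453650)
digit_sum(7453650) = 0 + digit_sum(745365)
digit_sum(745365) = 5 + digit_sum(74536)
digit_sum(74536) = 6 + digit_sum(7453)
digit_sum(7453) = 3 + digit_sum(745)
digit_sum(745) = 5 + digit_sum(74)
digit_sum(74) = 4 + digit_sum(7)
digit_sum(7) = 7  (base case)
Total: 7 + 0 + 5 + 6 + 3 + 5 + 4 + 7 = 37

37


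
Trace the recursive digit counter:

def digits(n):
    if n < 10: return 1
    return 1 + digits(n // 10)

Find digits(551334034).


digits(551334034) = 1 + digits(55133403)
digits(55133403) = 1 + digits(5513340)
digits(5513340) = 1 + digits(551334)
digits(551334) = 1 + digits(55133)
digits(55133) = 1 + digits(5513)
digits(5513) = 1 + digits(551)
digits(551) = 1 + digits(55)
digits(55) = 1 + digits(5)
digits(5) = 1  (base case: 5 < 10)
Unwinding: 1 + 1 + 1 + 1 + 1 + 1 + 1 + 1 + 1 = 9

9


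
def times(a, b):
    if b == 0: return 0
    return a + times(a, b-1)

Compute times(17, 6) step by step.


times(17, 6) = 17 + times(17, 5)
times(17, 5) = 17 + times(17, 4)
times(17, 4) = 17 + times(17, 3)
times(17, 3) = 17 + times(17, 2)
times(17, 2) = 17 + times(17, 1)
times(17, 1) = 17 + times(17, 0)
times(17, 0) = 0  (base case)
Total: 17 + 17 + 17 + 17 + 17 + 17 + 0 = 102

102


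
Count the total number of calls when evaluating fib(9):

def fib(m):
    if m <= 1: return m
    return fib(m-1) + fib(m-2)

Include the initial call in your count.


Let C(n) = total calls for fib(n)
C(0) = 1, C(1) = 1
C(2) = 1 + C(1) + C(0) = 1 + 1 + 1 = 3
C(3) = 1 + C(2) + C(1) = 1 + 3 + 1 = 5
C(4) = 1 + C(3) + C(2) = 1 + 5 + 3 = 9
C(5) = 1 + C(4) + C(3) = 1 + 9 + 5 = 15
C(6) = 1 + C(5) + C(4) = 1 + 15 + 9 = 25
C(7) = 1 + C(6) + C(5) = 1 + 25 + 15 = 41
C(8) = 1 + C(7) + C(6) = 1 + 41 + 25 = 67
C(9) = 1 + C(8) + C(7) = 1 + 67 + 41 = 109

109


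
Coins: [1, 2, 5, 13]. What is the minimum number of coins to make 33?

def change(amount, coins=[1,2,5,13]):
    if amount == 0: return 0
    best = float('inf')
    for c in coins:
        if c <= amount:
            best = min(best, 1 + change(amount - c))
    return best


Building up with DP:
change(0) = 0
change(1) = min(1+change(0)=1+0=1) = 1
change(2) = min(1+change(1)=1+1=2, 1+change(0)=1+0=1) = 1
change(3) = min(1+change(2)=1+1=2, 1+change(1)=1+1=2) = 2
change(4) = min(1+change(3)=1+2=3, 1+change(2)=1+1=2) = 2
change(5) = min(1+change(4)=1+2=3, 1+change(3)=1+2=3, 1+change(0)=1+0=1) = 1
change(6) = min(1+change(5)=1+1=2, 1+change(4)=1+2=3, 1+change(1)=1+1=2) = 2
change(7) = min(1+change(6)=1+2=3, 1+change(5)=1+1=2, 1+change(2)=1+1=2) = 2
change(8) = min(1+change(7)=1+2=3, 1+change(6)=1+2=3, 1+change(3)=1+2=3) = 3
change(9) = min(1+change(8)=1+3=4, 1+change(7)=1+2=3, 1+change(4)=1+2=3) = 3
change(10) = min(1+change(9)=1+3=4, 1+change(8)=1+3=4, 1+change(5)=1+1=2) = 2
change(11) = min(1+change(10)=1+2=3, 1+change(9)=1+3=4, 1+change(6)=1+2=3) = 3
change(12) = min(1+change(11)=1+3=4, 1+change(10)=1+2=3, 1+change(7)=1+2=3) = 3
change(13) = min(1+change(12)=1+3=4, 1+change(11)=1+3=4, 1+change(8)=1+3=4, 1+change(0)=1+0=1) = 1
change(14) = min(1+change(13)=1+1=2, 1+change(12)=1+3=4, 1+change(9)=1+3=4, 1+change(1)=1+1=2) = 2
change(15) = min(1+change(14)=1+2=3, 1+change(13)=1+1=2, 1+change(10)=1+2=3, 1+change(2)=1+1=2) = 2
change(16) = min(1+change(15)=1+2=3, 1+change(14)=1+2=3, 1+change(11)=1+3=4, 1+change(3)=1+2=3) = 3
change(17) = min(1+change(16)=1+3=4, 1+change(15)=1+2=3, 1+change(12)=1+3=4, 1+change(4)=1+2=3) = 3
change(18) = min(1+change(17)=1+3=4, 1+change(16)=1+3=4, 1+change(13)=1+1=2, 1+change(5)=1+1=2) = 2
change(19) = min(1+change(18)=1+2=3, 1+change(17)=1+3=4, 1+change(14)=1+2=3, 1+change(6)=1+2=3) = 3
change(20) = min(1+change(19)=1+3=4, 1+change(18)=1+2=3, 1+change(15)=1+2=3, 1+change(7)=1+2=3) = 3
change(21) = min(1+change(20)=1+3=4, 1+change(19)=1+3=4, 1+change(16)=1+3=4, 1+change(8)=1+3=4) = 4
change(22) = min(1+change(21)=1+4=5, 1+change(20)=1+3=4, 1+change(17)=1+3=4, 1+change(9)=1+3=4) = 4
change(23) = min(1+change(22)=1+4=5, 1+change(21)=1+4=5, 1+change(18)=1+2=3, 1+change(10)=1+2=3) = 3
change(24) = min(1+change(23)=1+3=4, 1+change(22)=1+4=5, 1+change(19)=1+3=4, 1+change(11)=1+3=4) = 4
change(25) = min(1+change(24)=1+4=5, 1+change(23)=1+3=4, 1+change(20)=1+3=4, 1+change(12)=1+3=4) = 4
change(26) = min(1+change(25)=1+4=5, 1+change(24)=1+4=5, 1+change(21)=1+4=5, 1+change(13)=1+1=2) = 2
change(27) = min(1+change(26)=1+2=3, 1+change(25)=1+4=5, 1+change(22)=1+4=5, 1+change(14)=1+2=3) = 3
change(28) = min(1+change(27)=1+3=4, 1+change(26)=1+2=3, 1+change(23)=1+3=4, 1+change(15)=1+2=3) = 3
change(29) = min(1+change(28)=1+3=4, 1+change(27)=1+3=4, 1+change(24)=1+4=5, 1+change(16)=1+3=4) = 4
change(30) = min(1+change(29)=1+4=5, 1+change(28)=1+3=4, 1+change(25)=1+4=5, 1+change(17)=1+3=4) = 4
change(31) = min(1+change(30)=1+4=5, 1+change(29)=1+4=5, 1+change(26)=1+2=3, 1+change(18)=1+2=3) = 3
change(32) = min(1+change(31)=1+3=4, 1+change(30)=1+4=5, 1+change(27)=1+3=4, 1+change(19)=1+3=4) = 4
change(33) = min(1+change(32)=1+4=5, 1+change(31)=1+3=4, 1+change(28)=1+3=4, 1+change(20)=1+3=4) = 4

4


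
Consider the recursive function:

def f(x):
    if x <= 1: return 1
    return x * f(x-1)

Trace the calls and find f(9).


f(9)
= 9 * f(8)
= 9 * 8 * f(7)
= 9 * 8 * 7 * f(6)
= 9 * 8 * 7 * 6 * f(5)
= 9 * 8 * 7 * 6 * 5 * f(4)
= 9 * 8 * 7 * 6 * 5 * 4 * f(3)
= 9 * 8 * 7 * 6 * 5 * 4 * 3 * f(2)
= 9 * 8 * 7 * 6 * 5 * 4 * 3 * 2 * f(1)
= 9 * 8 * 7 * 6 * 5 * 4 * 3 * 2 * 1
= 362880

362880


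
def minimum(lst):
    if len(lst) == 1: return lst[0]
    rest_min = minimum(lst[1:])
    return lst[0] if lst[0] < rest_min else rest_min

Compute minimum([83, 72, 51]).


minimum([83, 72, 51]): compare 83 with minimum([72, 51])
minimum([72, 51]): compare 72 with minimum([51])
minimum([51]) = 51  (base case)
Compare 72 with 51 -> 51
Compare 83 with 51 -> 51

51


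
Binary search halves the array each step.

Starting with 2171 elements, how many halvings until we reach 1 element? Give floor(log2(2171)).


2171 / 2 = 1085
1085 / 2 = 542
542 / 2 = 271
271 / 2 = 135
135 / 2 = 67
67 / 2 = 33
33 / 2 = 16
16 / 2 = 8
8 / 2 = 4
4 / 2 = 2
2 / 2 = 1
Reached 1 after 11 halvings

11


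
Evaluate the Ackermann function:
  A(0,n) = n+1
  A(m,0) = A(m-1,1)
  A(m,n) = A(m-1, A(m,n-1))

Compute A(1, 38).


A(1, 38) = A(0, A(1, 37))
  A(1, 37) = A(0, A(1, 36))
    A(1, 36) = A(0, A(1, 35))
      A(1, 35) = A(0, A(1, 34))
        A(1, 34) = A(0, A(1, 33))
          A(1, 33) = A(0, A(1, 32))
          A(1, 32) = A(0, A(1, 31))
          A(1, 31) = A(0, A(1, 30))
          A(1, 30) = A(0, A(1, 29))
          A(1, 29) = A(0, A(1, 28))
          A(1, 28) = A(0, A(1, 27))
          A(1, 27) = A(0, A(1, 26))
          A(1, 26) = A(0, A(1, 25))
          A(1, 25) = A(0, A(1, 24))
          A(1, 24) = A(0, A(1, 23))
          A(1, 23) = A(0, A(1, 22))
          A(1, 22) = A(0, A(1, 21))
          A(1, 21) = A(0, A(1, 20))
          A(1, 20) = A(0, A(1, 19))
          A(1, 19) = A(0, A(1, 18))
          A(1, 18) = A(0, A(1, 17))
          A(1, 17) = A(0, A(1, 16))
          A(1, 16) = A(0, A(1, 15))
          A(1, 15) = A(0, A(1, 14))
          A(1, 14) = A(0, A(1, 13))
... (trace truncated)
Result: A(1, 38) = 40

40


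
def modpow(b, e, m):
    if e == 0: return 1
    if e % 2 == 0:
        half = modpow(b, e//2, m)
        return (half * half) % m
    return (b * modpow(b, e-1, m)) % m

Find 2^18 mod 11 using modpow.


modpow(2, 18, 11): e is even, compute modpow(2, 9, 11)
  modpow(2, 9, 11): e is odd, compute modpow(2, 8, 11)
    modpow(2, 8, 11): e is even, compute modpow(2, 4, 11)
      modpow(2, 4, 11): e is even, compute modpow(2, 2, 11)
        modpow(2, 2, 11): e is even, compute modpow(2, 1, 11)
          modpow(2, 1, 11): e is odd, compute modpow(2, 0, 11)
          modpow(2, 0, 11) = 1
          (2 * 1) % 11 = 2
        half=2, (2*2) % 11 = 4
      half=4, (4*4) % 11 = 5
    half=5, (5*5) % 11 = 3
  (2 * 3) % 11 = 6
half=6, (6*6) % 11 = 3

3


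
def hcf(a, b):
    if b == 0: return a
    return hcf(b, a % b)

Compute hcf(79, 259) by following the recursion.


hcf(79, 259) = hcf(259, 79)
hcf(259, 79) = hcf(79, 22)
hcf(79, 22) = hcf(22, 13)
hcf(22, 13) = hcf(13, 9)
hcf(13, 9) = hcf(9, 4)
hcf(9, 4) = hcf(4, 1)
hcf(4, 1) = hcf(1, 0)
hcf(1, 0) = 1  (base case)

1


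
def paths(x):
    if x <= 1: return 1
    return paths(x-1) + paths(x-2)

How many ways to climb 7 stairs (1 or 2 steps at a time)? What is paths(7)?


Building up from base cases:
paths(0) = 1
paths(1) = 1
paths(2) = paths(1) + paths(0) = 1 + 1 = 2
paths(3) = paths(2) + paths(1) = 2 + 1 = 3
paths(4) = paths(3) + paths(2) = 3 + 2 = 5
paths(5) = paths(4) + paths(3) = 5 + 3 = 8
paths(6) = paths(5) + paths(4) = 8 + 5 = 13
paths(7) = paths(6) + paths(5) = 13 + 8 = 21

21


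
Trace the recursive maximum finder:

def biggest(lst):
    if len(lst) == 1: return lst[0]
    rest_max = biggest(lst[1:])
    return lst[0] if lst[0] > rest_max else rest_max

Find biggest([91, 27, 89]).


biggest([91, 27, 89]): compare 91 with biggest([27, 89])
biggest([27, 89]): compare 27 with biggest([89])
biggest([89]) = 89  (base case)
Compare 27 with 89 -> 89
Compare 91 with 89 -> 91

91


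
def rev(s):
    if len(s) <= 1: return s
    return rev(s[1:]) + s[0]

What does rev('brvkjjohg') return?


rev('brvkjjohg') = rev('rvkjjohg') + 'b'
rev('rvkjjohg') = rev('vkjjohg') + 'r'
rev('vkjjohg') = rev('kjjohg') + 'v'
rev('kjjohg') = rev('jjohg') + 'k'
rev('jjohg') = rev('johg') + 'j'
rev('johg') = rev('ohg') + 'j'
rev('ohg') = rev('hg') + 'o'
rev('hg') = rev('g') + 'h'
rev('g') = 'g'  (base case)
Concatenating: 'g' + 'h' + 'o' + 'j' + 'j' + 'k' + 'v' + 'r' + 'b' = 'ghojjkvrb'

ghojjkvrb


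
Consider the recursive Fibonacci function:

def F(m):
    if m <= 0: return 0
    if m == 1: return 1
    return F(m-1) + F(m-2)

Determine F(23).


Computing F(23) bottom-up:
F(0) = 0
F(1) = 1
F(2) = F(1) + F(0) = 1 + 0 = 1
F(3) = F(2) + F(1) = 1 + 1 = 2
F(4) = F(3) + F(2) = 2 + 1 = 3
F(5) = F(4) + F(3) = 3 + 2 = 5
F(6) = F(5) + F(4) = 5 + 3 = 8
F(7) = F(6) + F(5) = 8 + 5 = 13
F(8) = F(7) + F(6) = 13 + 8 = 21
F(9) = F(8) + F(7) = 21 + 13 = 34
F(10) = F(9) + F(8) = 34 + 21 = 55
F(11) = F(10) + F(9) = 55 + 34 = 89
F(12) = F(11) + F(10) = 89 + 55 = 144
F(13) = F(12) + F(11) = 144 + 89 = 233
F(14) = F(13) + F(12) = 233 + 144 = 377
F(15) = F(14) + F(13) = 377 + 233 = 610
F(16) = F(15) + F(14) = 610 + 377 = 987
F(17) = F(16) + F(15) = 987 + 610 = 1597
F(18) = F(17) + F(16) = 1597 + 987 = 2584
F(19) = F(18) + F(17) = 2584 + 1597 = 4181
F(20) = F(19) + F(18) = 4181 + 2584 = 6765
F(21) = F(20) + F(19) = 6765 + 4181 = 10946
F(22) = F(21) + F(20) = 10946 + 6765 = 17711
F(23) = F(22) + F(21) = 17711 + 10946 = 28657

28657


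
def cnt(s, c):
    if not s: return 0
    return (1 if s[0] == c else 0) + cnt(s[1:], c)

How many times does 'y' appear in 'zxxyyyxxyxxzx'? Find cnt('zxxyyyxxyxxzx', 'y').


s[0]='z' != 'y' -> 0
s[0]='x' != 'y' -> 0
s[0]='x' != 'y' -> 0
s[0]='y' == 'y' -> 1
s[0]='y' == 'y' -> 1
s[0]='y' == 'y' -> 1
s[0]='x' != 'y' -> 0
s[0]='x' != 'y' -> 0
s[0]='y' == 'y' -> 1
s[0]='x' != 'y' -> 0
s[0]='x' != 'y' -> 0
s[0]='z' != 'y' -> 0
s[0]='x' != 'y' -> 0
Sum: 0 + 0 + 0 + 1 + 1 + 1 + 0 + 0 + 1 + 0 + 0 + 0 + 0 = 4

4


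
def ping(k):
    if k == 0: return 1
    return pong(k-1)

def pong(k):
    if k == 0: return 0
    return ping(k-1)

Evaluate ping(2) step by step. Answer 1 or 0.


ping(2) = pong(1)
pong(1) = ping(0)
ping(0) = 1  (base case)
Result: 1

1


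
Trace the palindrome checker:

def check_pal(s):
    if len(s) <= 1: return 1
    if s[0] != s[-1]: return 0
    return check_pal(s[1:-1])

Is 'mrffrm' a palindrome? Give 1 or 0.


check_pal('mrffrm'): s[0]='m' == s[-1]='m' -> check check_pal('rffr')
check_pal('rffr'): s[0]='r' == s[-1]='r' -> check check_pal('ff')
check_pal('ff'): s[0]='f' == s[-1]='f' -> check check_pal('')
check_pal(''): len <= 1 -> return 1  (base case)
Result: 1 (palindrome)

1


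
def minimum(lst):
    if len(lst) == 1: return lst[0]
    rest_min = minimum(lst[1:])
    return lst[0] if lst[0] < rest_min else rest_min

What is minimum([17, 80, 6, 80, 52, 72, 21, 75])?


minimum([17, 80, 6, 80, 52, 72, 21, 75]): compare 17 with minimum([80, 6, 80, 52, 72, 21, 75])
minimum([80, 6, 80, 52, 72, 21, 75]): compare 80 with minimum([6, 80, 52, 72, 21, 75])
minimum([6, 80, 52, 72, 21, 75]): compare 6 with minimum([80, 52, 72, 21, 75])
minimum([80, 52, 72, 21, 75]): compare 80 with minimum([52, 72, 21, 75])
minimum([52, 72, 21, 75]): compare 52 with minimum([72, 21, 75])
minimum([72, 21, 75]): compare 72 with minimum([21, 75])
minimum([21, 75]): compare 21 with minimum([75])
minimum([75]) = 75  (base case)
Compare 21 with 75 -> 21
Compare 72 with 21 -> 21
Compare 52 with 21 -> 21
Compare 80 with 21 -> 21
Compare 6 with 21 -> 6
Compare 80 with 6 -> 6
Compare 17 with 6 -> 6

6


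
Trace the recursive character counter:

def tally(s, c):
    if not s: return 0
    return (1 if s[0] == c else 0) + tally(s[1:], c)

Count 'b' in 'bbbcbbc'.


s[0]='b' == 'b' -> 1
s[0]='b' == 'b' -> 1
s[0]='b' == 'b' -> 1
s[0]='c' != 'b' -> 0
s[0]='b' == 'b' -> 1
s[0]='b' == 'b' -> 1
s[0]='c' != 'b' -> 0
Sum: 1 + 1 + 1 + 0 + 1 + 1 + 0 = 5

5


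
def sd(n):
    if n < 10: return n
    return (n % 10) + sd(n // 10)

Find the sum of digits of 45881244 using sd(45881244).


sd(45881244) = 4 + sd(4588124)
sd(4588124) = 4 + sd(458812)
sd(458812) = 2 + sd(45881)
sd(45881) = 1 + sd(4588)
sd(4588) = 8 + sd(458)
sd(458) = 8 + sd(45)
sd(45) = 5 + sd(4)
sd(4) = 4  (base case)
Total: 4 + 4 + 2 + 1 + 8 + 8 + 5 + 4 = 36

36


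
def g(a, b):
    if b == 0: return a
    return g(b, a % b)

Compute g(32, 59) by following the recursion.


g(32, 59) = g(59, 32)
g(59, 32) = g(32, 27)
g(32, 27) = g(27, 5)
g(27, 5) = g(5, 2)
g(5, 2) = g(2, 1)
g(2, 1) = g(1, 0)
g(1, 0) = 1  (base case)

1


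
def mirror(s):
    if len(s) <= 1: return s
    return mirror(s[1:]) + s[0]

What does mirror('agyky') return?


mirror('agyky') = mirror('gyky') + 'a'
mirror('gyky') = mirror('yky') + 'g'
mirror('yky') = mirror('ky') + 'y'
mirror('ky') = mirror('y') + 'k'
mirror('y') = 'y'  (base case)
Concatenating: 'y' + 'k' + 'y' + 'g' + 'a' = 'ykyga'

ykyga


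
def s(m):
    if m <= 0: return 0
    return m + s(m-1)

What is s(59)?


s(59)
= 59 + 58 + 57 + 56 + 55 + 54 + 53 + 52 + 51 + 50 + 49 + 48 + 47 + 46 + 45 + 44 + 43 + 42 + 41 + 40 + 39 + 38 + 37 + 36 + 35 + 34 + 33 + 32 + 31 + 30 + 29 + 28 + 27 + 26 + 25 + 24 + 23 + 22 + 21 + 20 + 19 + 18 + 17 + 16 + 15 + 14 + 13 + 12 + 11 + 10 + 9 + 8 + 7 + 6 + 5 + 4 + 3 + 2 + 1 + s(0)
= 59 + 58 + 57 + 56 + 55 + 54 + 53 + 52 + 51 + 50 + 49 + 48 + 47 + 46 + 45 + 44 + 43 + 42 + 41 + 40 + 39 + 38 + 37 + 36 + 35 + 34 + 33 + 32 + 31 + 30 + 29 + 28 + 27 + 26 + 25 + 24 + 23 + 22 + 21 + 20 + 19 + 18 + 17 + 16 + 15 + 14 + 13 + 12 + 11 + 10 + 9 + 8 + 7 + 6 + 5 + 4 + 3 + 2 + 1 + 0
= 1770

1770


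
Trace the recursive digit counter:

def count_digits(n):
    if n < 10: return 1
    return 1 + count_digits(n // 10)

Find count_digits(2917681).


count_digits(2917681) = 1 + count_digits(291768)
count_digits(291768) = 1 + count_digits(29176)
count_digits(29176) = 1 + count_digits(2917)
count_digits(2917) = 1 + count_digits(291)
count_digits(291) = 1 + count_digits(29)
count_digits(29) = 1 + count_digits(2)
count_digits(2) = 1  (base case: 2 < 10)
Unwinding: 1 + 1 + 1 + 1 + 1 + 1 + 1 = 7

7
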